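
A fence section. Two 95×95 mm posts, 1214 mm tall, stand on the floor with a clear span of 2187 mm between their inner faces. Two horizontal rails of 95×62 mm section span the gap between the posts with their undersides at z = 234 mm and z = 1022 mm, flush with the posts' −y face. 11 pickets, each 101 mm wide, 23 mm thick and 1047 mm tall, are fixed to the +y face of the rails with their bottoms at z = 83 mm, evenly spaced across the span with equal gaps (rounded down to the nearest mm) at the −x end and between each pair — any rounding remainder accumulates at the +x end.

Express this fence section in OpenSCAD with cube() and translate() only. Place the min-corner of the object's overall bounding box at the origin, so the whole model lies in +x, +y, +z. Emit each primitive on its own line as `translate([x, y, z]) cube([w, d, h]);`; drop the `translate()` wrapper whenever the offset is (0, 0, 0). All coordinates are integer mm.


cube([95, 95, 1214]);
translate([2282, 0, 0]) cube([95, 95, 1214]);
translate([95, 0, 234]) cube([2187, 95, 62]);
translate([95, 0, 1022]) cube([2187, 95, 62]);
translate([184, 95, 83]) cube([101, 23, 1047]);
translate([374, 95, 83]) cube([101, 23, 1047]);
translate([564, 95, 83]) cube([101, 23, 1047]);
translate([754, 95, 83]) cube([101, 23, 1047]);
translate([944, 95, 83]) cube([101, 23, 1047]);
translate([1134, 95, 83]) cube([101, 23, 1047]);
translate([1324, 95, 83]) cube([101, 23, 1047]);
translate([1514, 95, 83]) cube([101, 23, 1047]);
translate([1704, 95, 83]) cube([101, 23, 1047]);
translate([1894, 95, 83]) cube([101, 23, 1047]);
translate([2084, 95, 83]) cube([101, 23, 1047]);


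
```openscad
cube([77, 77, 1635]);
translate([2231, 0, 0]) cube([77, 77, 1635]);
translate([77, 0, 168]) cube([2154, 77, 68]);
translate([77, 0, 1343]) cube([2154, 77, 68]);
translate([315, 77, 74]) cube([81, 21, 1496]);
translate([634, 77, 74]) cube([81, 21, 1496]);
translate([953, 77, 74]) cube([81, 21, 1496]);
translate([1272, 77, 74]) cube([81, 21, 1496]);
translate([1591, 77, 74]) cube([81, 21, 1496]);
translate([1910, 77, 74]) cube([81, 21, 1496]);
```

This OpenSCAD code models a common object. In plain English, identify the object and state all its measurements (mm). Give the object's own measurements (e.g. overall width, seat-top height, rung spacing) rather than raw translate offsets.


A fence section. Two 77×77 mm posts, 1635 mm tall, stand on the floor with a clear span of 2154 mm between their inner faces. Two horizontal rails of 77×68 mm section span the gap between the posts with their undersides at z = 168 mm and z = 1343 mm, flush with the posts' −y face. 6 pickets, each 81 mm wide, 21 mm thick and 1496 mm tall, are fixed to the +y face of the rails with their bottoms at z = 74 mm, spaced across the span with a 238 mm gap after the −x post and between neighbouring pickets, with 240 mm left before the +x post.


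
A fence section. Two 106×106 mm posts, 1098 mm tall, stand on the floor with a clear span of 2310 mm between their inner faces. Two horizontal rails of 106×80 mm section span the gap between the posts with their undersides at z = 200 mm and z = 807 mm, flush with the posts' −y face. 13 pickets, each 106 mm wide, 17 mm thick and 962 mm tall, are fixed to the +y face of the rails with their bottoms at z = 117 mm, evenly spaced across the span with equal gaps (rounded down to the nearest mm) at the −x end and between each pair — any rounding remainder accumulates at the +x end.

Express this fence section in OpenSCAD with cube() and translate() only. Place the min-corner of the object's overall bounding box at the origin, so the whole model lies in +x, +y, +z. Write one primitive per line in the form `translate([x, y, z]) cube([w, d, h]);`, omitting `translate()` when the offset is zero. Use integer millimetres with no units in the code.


cube([106, 106, 1098]);
translate([2416, 0, 0]) cube([106, 106, 1098]);
translate([106, 0, 200]) cube([2310, 106, 80]);
translate([106, 0, 807]) cube([2310, 106, 80]);
translate([172, 106, 117]) cube([106, 17, 962]);
translate([344, 106, 117]) cube([106, 17, 962]);
translate([516, 106, 117]) cube([106, 17, 962]);
translate([688, 106, 117]) cube([106, 17, 962]);
translate([860, 106, 117]) cube([106, 17, 962]);
translate([1032, 106, 117]) cube([106, 17, 962]);
translate([1204, 106, 117]) cube([106, 17, 962]);
translate([1376, 106, 117]) cube([106, 17, 962]);
translate([1548, 106, 117]) cube([106, 17, 962]);
translate([1720, 106, 117]) cube([106, 17, 962]);
translate([1892, 106, 117]) cube([106, 17, 962]);
translate([2064, 106, 117]) cube([106, 17, 962]);
translate([2236, 106, 117]) cube([106, 17, 962]);


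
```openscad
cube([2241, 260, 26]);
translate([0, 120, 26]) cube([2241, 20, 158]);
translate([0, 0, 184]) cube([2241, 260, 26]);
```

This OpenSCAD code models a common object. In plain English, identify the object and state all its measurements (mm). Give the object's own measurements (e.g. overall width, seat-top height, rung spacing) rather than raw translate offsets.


An I-beam lying along x, 2241 mm long. Overall section height 210 mm. Two flanges 260 mm wide (y) and 26 mm thick, one on the floor and one at the top; a web 20 mm thick runs between them, centred on the flange width.


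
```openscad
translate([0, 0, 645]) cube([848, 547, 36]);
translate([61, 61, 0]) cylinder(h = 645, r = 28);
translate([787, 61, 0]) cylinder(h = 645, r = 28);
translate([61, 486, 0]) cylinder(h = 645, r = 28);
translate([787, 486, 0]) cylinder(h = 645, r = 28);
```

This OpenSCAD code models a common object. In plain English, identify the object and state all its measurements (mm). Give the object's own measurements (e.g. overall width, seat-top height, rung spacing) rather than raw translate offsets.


A rectangular dining table. The top is 848×547×36 mm with its upper surface at z = 681 mm. It stands on four round legs of 56 mm diameter, each leg's bounding box inset 33 mm from the nearest pair of top edges, running from the floor to the underside of the top.


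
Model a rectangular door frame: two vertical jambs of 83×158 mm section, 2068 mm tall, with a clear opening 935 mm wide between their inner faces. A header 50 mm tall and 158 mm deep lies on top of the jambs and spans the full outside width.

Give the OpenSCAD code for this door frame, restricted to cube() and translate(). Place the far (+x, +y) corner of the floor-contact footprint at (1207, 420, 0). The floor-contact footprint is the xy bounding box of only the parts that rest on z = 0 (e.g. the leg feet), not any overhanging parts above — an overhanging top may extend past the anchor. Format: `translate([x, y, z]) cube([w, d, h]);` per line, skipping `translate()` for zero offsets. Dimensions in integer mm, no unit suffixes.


translate([106, 262, 0]) cube([83, 158, 2068]);
translate([1124, 262, 0]) cube([83, 158, 2068]);
translate([106, 262, 2068]) cube([1101, 158, 50]);


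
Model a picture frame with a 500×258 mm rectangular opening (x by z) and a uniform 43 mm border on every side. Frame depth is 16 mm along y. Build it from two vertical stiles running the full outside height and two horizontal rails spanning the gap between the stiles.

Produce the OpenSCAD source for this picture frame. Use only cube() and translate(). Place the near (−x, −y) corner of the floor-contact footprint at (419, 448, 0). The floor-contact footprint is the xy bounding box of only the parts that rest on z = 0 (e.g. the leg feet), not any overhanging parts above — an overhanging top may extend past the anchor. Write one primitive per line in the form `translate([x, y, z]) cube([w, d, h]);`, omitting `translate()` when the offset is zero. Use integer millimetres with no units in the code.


translate([419, 448, 0]) cube([43, 16, 344]);
translate([962, 448, 0]) cube([43, 16, 344]);
translate([462, 448, 0]) cube([500, 16, 43]);
translate([462, 448, 301]) cube([500, 16, 43]);


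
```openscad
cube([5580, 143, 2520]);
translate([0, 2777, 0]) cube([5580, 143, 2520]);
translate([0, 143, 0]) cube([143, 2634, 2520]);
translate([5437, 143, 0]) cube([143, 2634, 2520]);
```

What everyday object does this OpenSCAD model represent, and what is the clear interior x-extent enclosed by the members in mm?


A house (or room) frame. The interior width is 5294 mm.

Four 2520 mm walls enclosing a rectangle with no floor or roof — a room or house frame. Outside width is 5580 mm and wall thickness is 143 mm, so the interior width is 5580 − 2 × 143 = 5294 mm.


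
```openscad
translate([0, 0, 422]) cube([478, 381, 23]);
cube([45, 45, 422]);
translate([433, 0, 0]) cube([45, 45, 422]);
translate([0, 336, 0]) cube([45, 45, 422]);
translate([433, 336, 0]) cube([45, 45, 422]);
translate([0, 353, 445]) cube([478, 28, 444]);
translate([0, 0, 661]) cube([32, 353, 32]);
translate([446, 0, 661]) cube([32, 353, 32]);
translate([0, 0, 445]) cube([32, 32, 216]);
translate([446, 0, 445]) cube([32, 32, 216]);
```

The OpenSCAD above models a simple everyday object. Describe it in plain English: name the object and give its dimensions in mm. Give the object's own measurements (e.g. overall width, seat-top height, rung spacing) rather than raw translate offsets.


A chair. The seat is a 478×381×23 mm slab with its top at z = 445 mm, on four 45×45 mm corner legs (flush with the seat edges, standing on z = 0). A flat backrest 28 mm thick, 444 mm tall, spans the full seat width and rises from the seat top along its +y edge, rear face flush with the rear of the seat. Two armrests of 32×32 mm section run along each side from the seat's front edge to the front of the backrest, top faces 248 mm above the seat top and outer faces flush with the seat's x-edges; a 32×32 mm post under the front of each armrest stands on the seat at the front corner.


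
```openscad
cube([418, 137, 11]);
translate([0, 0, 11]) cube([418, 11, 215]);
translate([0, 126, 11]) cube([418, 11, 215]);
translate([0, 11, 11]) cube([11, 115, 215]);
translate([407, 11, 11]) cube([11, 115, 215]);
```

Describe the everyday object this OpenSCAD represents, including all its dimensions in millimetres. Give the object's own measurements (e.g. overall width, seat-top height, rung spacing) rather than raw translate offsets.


An open-topped rectangular box: outside dimensions 418×137×226 mm, with a uniform wall and base thickness of 11 mm. The base is a full 418×137 slab on the floor; four walls sit on top of the base. The front and back walls (the −y and +y sides) span the full width; the two side walls fit between them.


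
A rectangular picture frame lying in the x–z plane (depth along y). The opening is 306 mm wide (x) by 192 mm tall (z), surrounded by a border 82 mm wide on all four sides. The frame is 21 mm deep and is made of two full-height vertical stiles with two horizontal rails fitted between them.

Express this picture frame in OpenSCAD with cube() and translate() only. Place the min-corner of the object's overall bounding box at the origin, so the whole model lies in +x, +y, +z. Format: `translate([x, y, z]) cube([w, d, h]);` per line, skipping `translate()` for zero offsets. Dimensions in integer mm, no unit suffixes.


cube([82, 21, 356]);
translate([388, 0, 0]) cube([82, 21, 356]);
translate([82, 0, 0]) cube([306, 21, 82]);
translate([82, 0, 274]) cube([306, 21, 82]);


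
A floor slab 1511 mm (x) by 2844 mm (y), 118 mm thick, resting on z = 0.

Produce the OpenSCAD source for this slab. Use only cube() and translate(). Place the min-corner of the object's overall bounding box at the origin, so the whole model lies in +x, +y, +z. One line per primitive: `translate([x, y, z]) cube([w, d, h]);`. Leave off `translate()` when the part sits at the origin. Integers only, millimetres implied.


cube([1511, 2844, 118]);


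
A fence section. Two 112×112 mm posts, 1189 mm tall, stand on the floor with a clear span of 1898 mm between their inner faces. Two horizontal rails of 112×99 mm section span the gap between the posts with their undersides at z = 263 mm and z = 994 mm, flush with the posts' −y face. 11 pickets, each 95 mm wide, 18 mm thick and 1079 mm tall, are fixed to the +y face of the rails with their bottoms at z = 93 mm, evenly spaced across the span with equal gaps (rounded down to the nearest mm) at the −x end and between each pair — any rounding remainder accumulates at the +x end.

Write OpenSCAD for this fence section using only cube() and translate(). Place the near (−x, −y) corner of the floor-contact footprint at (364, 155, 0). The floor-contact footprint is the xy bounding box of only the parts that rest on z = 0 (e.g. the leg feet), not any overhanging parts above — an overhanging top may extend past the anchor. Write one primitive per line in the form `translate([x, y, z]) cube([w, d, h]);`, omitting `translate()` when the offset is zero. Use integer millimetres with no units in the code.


translate([364, 155, 0]) cube([112, 112, 1189]);
translate([2374, 155, 0]) cube([112, 112, 1189]);
translate([476, 155, 263]) cube([1898, 112, 99]);
translate([476, 155, 994]) cube([1898, 112, 99]);
translate([547, 267, 93]) cube([95, 18, 1079]);
translate([713, 267, 93]) cube([95, 18, 1079]);
translate([879, 267, 93]) cube([95, 18, 1079]);
translate([1045, 267, 93]) cube([95, 18, 1079]);
translate([1211, 267, 93]) cube([95, 18, 1079]);
translate([1377, 267, 93]) cube([95, 18, 1079]);
translate([1543, 267, 93]) cube([95, 18, 1079]);
translate([1709, 267, 93]) cube([95, 18, 1079]);
translate([1875, 267, 93]) cube([95, 18, 1079]);
translate([2041, 267, 93]) cube([95, 18, 1079]);
translate([2207, 267, 93]) cube([95, 18, 1079]);


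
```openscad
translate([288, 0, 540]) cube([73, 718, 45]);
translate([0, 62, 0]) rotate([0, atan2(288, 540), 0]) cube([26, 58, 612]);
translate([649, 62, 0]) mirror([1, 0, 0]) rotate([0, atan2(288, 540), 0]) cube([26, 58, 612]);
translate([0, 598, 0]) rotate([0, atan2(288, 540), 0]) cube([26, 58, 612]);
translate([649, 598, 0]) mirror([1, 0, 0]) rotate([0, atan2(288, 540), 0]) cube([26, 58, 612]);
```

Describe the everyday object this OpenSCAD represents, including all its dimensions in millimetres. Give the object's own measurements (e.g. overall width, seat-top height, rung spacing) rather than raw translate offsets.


A sawhorse. A 73×718×45 mm beam (x, y, z) sits on two A-frame leg pairs. Each pair is two raked legs of 26×58 mm section (58 mm along y) splaying symmetrically in x. Each leg rises 540 mm vertically over 288 mm of horizontal reach and is 612 mm long along its own axis. Every leg's outer bottom edge rests on the floor and its outer top edge meets a bottom edge of the beam — the left legs (tilting toward +x) meet the beam's −x bottom edge, the right legs (their mirror images, tilting toward −x) meet its +x bottom edge — so the leg tops tuck under the beam, the beam's underside is 540 mm above the floor, and the feet are 649 mm apart outside-to-outside with the beam centred between them. The two leg pairs are set in 62 mm from either end of the beam.


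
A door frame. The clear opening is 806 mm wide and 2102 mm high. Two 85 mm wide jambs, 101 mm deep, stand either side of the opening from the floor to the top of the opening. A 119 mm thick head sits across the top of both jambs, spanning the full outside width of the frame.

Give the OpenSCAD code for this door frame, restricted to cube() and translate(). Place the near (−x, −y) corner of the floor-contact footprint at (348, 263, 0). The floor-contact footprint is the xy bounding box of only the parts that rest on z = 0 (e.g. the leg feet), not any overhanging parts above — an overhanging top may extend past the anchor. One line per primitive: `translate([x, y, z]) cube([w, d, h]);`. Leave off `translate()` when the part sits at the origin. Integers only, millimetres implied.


translate([348, 263, 0]) cube([85, 101, 2102]);
translate([1239, 263, 0]) cube([85, 101, 2102]);
translate([348, 263, 2102]) cube([976, 101, 119]);


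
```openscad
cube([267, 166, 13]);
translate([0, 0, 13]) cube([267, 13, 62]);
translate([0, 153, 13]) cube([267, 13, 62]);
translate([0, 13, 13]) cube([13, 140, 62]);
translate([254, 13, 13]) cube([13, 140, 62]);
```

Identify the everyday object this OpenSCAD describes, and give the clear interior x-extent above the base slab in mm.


An open box. The internal width is 241 mm.

A 267×166 base slab with four walls standing on it — an open box. The base is 267 mm wide and the walls are 13 mm thick, so the internal width is 267 − 2 × 13 = 241 mm.


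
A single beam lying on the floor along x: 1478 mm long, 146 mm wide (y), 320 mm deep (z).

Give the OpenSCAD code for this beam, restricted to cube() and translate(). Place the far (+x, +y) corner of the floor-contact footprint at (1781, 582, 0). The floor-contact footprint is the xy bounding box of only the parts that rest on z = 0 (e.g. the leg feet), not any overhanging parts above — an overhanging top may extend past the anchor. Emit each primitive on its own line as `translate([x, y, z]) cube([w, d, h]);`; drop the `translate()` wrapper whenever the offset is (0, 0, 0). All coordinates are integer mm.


translate([303, 436, 0]) cube([1478, 146, 320]);


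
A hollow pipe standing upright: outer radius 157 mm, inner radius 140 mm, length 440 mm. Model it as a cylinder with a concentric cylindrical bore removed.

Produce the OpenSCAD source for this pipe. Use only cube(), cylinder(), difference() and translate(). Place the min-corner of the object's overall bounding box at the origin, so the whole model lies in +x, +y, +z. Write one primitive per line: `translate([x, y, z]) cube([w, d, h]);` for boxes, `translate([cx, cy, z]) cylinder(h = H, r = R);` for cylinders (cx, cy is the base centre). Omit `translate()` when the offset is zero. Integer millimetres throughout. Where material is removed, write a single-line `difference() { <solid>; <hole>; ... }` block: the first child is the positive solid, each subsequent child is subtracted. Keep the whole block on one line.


difference() { translate([157, 157, 0]) cylinder(h = 440, r = 157); translate([157, 157, 0]) cylinder(h = 440, r = 140); }


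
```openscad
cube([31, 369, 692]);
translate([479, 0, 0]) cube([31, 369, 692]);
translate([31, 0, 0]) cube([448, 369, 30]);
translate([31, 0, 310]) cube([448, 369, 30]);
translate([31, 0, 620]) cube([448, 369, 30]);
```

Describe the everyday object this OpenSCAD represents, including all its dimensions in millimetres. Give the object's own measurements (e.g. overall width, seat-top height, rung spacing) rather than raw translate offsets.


An open bookshelf. Two side panels, each 31 mm thick, 369 mm deep and 692 mm tall, stand 510 mm apart (outside-to-outside). Between them sit 3 shelves, each 30 mm thick and 369 mm deep, spanning the full gap between the sides. The bottom shelf rests on the floor (its underside at z = 0) and the clear gap between one shelf's top and the next shelf's underside is 280 mm.


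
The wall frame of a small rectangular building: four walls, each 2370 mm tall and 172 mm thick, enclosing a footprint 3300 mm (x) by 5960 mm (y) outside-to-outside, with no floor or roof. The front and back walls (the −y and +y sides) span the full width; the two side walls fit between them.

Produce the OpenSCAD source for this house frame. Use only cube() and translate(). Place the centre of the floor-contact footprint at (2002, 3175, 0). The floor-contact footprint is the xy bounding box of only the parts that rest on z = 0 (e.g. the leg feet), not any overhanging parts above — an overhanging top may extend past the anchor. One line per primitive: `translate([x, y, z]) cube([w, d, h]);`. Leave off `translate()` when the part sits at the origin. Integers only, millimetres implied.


translate([352, 195, 0]) cube([3300, 172, 2370]);
translate([352, 5983, 0]) cube([3300, 172, 2370]);
translate([352, 367, 0]) cube([172, 5616, 2370]);
translate([3480, 367, 0]) cube([172, 5616, 2370]);


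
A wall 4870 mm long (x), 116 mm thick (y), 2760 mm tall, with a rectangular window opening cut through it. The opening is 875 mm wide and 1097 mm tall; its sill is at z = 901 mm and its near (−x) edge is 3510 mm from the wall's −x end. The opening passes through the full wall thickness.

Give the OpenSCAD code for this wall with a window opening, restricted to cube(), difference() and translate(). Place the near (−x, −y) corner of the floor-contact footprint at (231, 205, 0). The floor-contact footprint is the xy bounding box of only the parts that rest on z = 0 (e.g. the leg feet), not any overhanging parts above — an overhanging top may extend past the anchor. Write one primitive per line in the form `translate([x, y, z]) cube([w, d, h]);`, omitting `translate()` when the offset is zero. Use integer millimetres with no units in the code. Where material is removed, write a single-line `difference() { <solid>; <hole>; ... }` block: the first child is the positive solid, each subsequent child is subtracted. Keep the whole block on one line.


difference() { translate([231, 205, 0]) cube([4870, 116, 2760]); translate([3741, 205, 901]) cube([875, 116, 1097]); }


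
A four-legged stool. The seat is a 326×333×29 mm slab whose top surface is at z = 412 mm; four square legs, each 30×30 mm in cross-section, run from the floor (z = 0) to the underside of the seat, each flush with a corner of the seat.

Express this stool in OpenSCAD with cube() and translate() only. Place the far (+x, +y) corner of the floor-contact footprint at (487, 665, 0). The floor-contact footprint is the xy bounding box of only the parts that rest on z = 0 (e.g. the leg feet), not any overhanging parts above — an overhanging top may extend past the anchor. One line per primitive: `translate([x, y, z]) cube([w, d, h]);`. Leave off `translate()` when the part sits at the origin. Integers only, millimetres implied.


translate([161, 332, 383]) cube([326, 333, 29]);
translate([161, 332, 0]) cube([30, 30, 383]);
translate([457, 332, 0]) cube([30, 30, 383]);
translate([161, 635, 0]) cube([30, 30, 383]);
translate([457, 635, 0]) cube([30, 30, 383]);


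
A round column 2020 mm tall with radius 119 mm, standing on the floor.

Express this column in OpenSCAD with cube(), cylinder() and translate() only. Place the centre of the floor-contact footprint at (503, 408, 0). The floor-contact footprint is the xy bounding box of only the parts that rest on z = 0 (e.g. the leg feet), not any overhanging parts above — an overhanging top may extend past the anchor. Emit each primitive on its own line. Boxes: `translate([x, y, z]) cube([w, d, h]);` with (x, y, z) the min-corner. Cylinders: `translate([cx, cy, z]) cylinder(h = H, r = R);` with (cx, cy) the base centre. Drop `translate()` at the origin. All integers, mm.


translate([503, 408, 0]) cylinder(h = 2020, r = 119);


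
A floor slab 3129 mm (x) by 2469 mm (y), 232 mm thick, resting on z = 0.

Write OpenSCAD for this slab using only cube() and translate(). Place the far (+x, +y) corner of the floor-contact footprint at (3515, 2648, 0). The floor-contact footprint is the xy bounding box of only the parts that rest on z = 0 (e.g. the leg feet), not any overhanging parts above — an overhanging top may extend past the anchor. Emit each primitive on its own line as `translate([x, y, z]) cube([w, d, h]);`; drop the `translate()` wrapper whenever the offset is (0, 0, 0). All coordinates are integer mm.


translate([386, 179, 0]) cube([3129, 2469, 232]);


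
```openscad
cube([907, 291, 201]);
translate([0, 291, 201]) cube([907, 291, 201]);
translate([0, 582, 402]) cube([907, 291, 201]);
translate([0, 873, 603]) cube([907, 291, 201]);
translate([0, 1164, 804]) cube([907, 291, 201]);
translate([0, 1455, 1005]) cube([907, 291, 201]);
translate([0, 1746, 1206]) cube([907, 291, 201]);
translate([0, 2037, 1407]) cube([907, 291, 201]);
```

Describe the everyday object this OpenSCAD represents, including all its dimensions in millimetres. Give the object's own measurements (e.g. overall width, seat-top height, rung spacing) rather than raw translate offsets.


A straight staircase of 8 solid steps. Each step is 907 mm wide (x), 291 mm deep (y, the going) and 201 mm tall (the rise). The first step rests on the floor; each subsequent step sits one going further in +y and one rise higher in +z, directly behind and above the previous step with no overlap.


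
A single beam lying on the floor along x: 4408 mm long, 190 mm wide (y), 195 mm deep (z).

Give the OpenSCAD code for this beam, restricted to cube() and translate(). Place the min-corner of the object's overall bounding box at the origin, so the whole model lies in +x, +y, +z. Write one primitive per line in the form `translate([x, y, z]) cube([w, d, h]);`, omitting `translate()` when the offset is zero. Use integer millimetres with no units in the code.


cube([4408, 190, 195]);


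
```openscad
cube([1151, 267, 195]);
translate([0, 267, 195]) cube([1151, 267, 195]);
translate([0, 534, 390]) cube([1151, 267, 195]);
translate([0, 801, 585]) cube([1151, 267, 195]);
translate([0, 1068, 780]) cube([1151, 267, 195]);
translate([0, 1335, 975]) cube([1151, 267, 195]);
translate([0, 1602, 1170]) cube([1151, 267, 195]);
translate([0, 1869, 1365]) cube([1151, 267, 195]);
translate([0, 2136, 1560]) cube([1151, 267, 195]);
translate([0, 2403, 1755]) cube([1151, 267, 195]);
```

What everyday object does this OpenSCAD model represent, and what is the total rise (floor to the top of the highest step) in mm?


A staircase. The total rise is 1950 mm.

10 identical blocks, each offset up and back from the previous — a staircase. Each step is 195 mm tall and there are 10 of them, so the total rise is 10 × 195 = 1950 mm.


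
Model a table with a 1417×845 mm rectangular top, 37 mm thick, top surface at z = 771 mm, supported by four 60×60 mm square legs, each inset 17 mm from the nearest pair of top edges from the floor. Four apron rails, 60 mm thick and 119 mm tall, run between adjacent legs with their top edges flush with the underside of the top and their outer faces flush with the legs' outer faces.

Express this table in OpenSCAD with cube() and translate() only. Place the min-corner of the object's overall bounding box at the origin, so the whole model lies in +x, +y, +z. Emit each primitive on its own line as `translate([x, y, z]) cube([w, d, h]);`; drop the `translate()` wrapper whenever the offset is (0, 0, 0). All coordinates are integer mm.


// leg_h = 771 - 37 = 734
// apron z = 734 - 119 = 615
translate([0, 0, 734]) cube([1417, 845, 37]);
translate([17, 17, 0]) cube([60, 60, 734]);
translate([1340, 17, 0]) cube([60, 60, 734]);
translate([17, 768, 0]) cube([60, 60, 734]);
translate([1340, 768, 0]) cube([60, 60, 734]);
translate([77, 17, 615]) cube([1263, 60, 119]);
translate([77, 768, 615]) cube([1263, 60, 119]);
translate([17, 77, 615]) cube([60, 691, 119]);
translate([1340, 77, 615]) cube([60, 691, 119]);


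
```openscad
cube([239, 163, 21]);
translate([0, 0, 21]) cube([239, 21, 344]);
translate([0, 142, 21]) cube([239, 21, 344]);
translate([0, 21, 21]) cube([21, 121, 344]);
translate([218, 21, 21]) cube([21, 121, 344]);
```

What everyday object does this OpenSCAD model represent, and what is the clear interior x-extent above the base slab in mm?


An open box. The internal width is 197 mm.

A 239×163 base slab with four walls standing on it — an open box. The base is 239 mm wide and the walls are 21 mm thick, so the internal width is 239 − 2 × 21 = 197 mm.


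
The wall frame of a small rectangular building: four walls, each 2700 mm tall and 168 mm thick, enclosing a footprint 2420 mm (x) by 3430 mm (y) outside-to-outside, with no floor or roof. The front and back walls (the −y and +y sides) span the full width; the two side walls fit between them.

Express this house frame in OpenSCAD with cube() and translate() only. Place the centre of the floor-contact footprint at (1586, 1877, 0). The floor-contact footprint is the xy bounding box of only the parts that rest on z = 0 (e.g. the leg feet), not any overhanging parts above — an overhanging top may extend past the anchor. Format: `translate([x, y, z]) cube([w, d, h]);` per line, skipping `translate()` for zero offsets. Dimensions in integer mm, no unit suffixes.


translate([376, 162, 0]) cube([2420, 168, 2700]);
translate([376, 3424, 0]) cube([2420, 168, 2700]);
translate([376, 330, 0]) cube([168, 3094, 2700]);
translate([2628, 330, 0]) cube([168, 3094, 2700]);


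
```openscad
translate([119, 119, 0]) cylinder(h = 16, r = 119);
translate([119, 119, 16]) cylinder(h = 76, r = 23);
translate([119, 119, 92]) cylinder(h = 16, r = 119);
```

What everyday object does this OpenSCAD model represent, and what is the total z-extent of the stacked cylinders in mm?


A spool. The overall height is 108 mm.

Three coaxial cylinders, large–small–large — a spool. Two 16 mm flanges and a 76 mm core give 16 + 76 + 16 = 108 mm.


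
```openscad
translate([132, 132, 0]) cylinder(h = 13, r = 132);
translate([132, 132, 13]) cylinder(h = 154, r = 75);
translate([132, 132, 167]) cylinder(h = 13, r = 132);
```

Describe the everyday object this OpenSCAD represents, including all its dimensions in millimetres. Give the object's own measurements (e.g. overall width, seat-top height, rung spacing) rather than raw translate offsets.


A spool: two coaxial disc flanges of radius 132 mm and thickness 13 mm, joined by a core cylinder of radius 75 mm and height 154 mm. The lower flange rests on z = 0 and the three cylinders share a vertical axis.


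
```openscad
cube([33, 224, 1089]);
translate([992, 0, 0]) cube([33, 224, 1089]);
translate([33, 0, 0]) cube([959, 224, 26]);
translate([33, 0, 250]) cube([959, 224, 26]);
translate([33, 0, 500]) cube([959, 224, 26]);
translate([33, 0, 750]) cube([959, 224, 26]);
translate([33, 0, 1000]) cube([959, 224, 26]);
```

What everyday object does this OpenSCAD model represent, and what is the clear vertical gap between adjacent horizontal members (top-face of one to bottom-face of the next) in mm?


A bookshelf. The clear shelf gap is 224 mm.

Two tall side panels with 5 horizontal boards between them — a bookshelf. The first two shelf undersides are at z = 0 and z = 250; with shelf thickness 26, the clear gap is 250 − 0 − 26 = 224 mm.


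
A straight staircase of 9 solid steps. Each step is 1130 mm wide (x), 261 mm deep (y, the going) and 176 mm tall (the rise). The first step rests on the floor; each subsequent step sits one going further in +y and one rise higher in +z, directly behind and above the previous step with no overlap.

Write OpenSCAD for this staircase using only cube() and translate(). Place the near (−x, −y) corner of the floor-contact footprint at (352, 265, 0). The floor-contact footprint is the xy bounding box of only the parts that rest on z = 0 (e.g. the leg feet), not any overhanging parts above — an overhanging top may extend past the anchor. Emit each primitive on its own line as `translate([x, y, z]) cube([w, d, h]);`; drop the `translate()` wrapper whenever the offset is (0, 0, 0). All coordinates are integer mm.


translate([352, 265, 0]) cube([1130, 261, 176]);
translate([352, 526, 176]) cube([1130, 261, 176]);
translate([352, 787, 352]) cube([1130, 261, 176]);
translate([352, 1048, 528]) cube([1130, 261, 176]);
translate([352, 1309, 704]) cube([1130, 261, 176]);
translate([352, 1570, 880]) cube([1130, 261, 176]);
translate([352, 1831, 1056]) cube([1130, 261, 176]);
translate([352, 2092, 1232]) cube([1130, 261, 176]);
translate([352, 2353, 1408]) cube([1130, 261, 176]);


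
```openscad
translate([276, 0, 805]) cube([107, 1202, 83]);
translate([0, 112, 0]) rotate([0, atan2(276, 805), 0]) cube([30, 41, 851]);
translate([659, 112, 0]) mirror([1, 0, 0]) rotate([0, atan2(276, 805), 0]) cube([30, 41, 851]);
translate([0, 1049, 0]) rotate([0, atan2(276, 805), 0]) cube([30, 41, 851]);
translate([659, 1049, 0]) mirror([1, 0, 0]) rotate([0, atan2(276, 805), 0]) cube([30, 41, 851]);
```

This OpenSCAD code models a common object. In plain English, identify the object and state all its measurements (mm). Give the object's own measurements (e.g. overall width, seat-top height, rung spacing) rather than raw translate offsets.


A sawhorse. A 107×1202×83 mm beam (x, y, z) sits on two A-frame leg pairs. Each pair is two raked legs of 30×41 mm section (41 mm along y) splaying symmetrically in x. Each leg rises 805 mm vertically over 276 mm of horizontal reach and is 851 mm long along its own axis. Every leg's outer bottom edge rests on the floor and its outer top edge meets a bottom edge of the beam — the left legs (tilting toward +x) meet the beam's −x bottom edge, the right legs (their mirror images, tilting toward −x) meet its +x bottom edge — so the leg tops tuck under the beam, the beam's underside is 805 mm above the floor, and the feet are 659 mm apart outside-to-outside with the beam centred between them. The two leg pairs are set in 112 mm from either end of the beam.


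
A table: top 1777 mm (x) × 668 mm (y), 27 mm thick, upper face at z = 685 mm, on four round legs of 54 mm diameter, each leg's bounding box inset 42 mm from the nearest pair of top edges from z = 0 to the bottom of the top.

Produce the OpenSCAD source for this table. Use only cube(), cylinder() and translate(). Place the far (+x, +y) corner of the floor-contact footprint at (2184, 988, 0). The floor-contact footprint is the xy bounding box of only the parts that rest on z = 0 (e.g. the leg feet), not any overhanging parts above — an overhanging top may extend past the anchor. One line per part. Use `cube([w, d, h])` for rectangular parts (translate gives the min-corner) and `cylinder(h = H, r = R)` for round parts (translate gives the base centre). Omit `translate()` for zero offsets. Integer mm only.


translate([449, 362, 658]) cube([1777, 668, 27]);
translate([518, 431, 0]) cylinder(h = 658, r = 27);
translate([2157, 431, 0]) cylinder(h = 658, r = 27);
translate([518, 961, 0]) cylinder(h = 658, r = 27);
translate([2157, 961, 0]) cylinder(h = 658, r = 27);


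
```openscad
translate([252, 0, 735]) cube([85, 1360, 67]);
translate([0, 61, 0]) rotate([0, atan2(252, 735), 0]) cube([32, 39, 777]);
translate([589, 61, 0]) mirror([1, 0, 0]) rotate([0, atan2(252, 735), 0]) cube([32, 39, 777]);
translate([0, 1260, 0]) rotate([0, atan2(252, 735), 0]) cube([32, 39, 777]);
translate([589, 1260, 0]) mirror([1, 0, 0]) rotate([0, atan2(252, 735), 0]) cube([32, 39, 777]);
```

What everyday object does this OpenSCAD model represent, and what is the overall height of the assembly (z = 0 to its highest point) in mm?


A sawhorse. The overall height is 802 mm.

A beam across two mirrored pairs of raked legs — a sawhorse. The beam's underside is at z = 735 (matching the legs' vertical rise in atan2(252, 735)) and the beam is 67 mm tall, so its top is at 735 + 67 = 802 mm. The raked legs top out at the beam's underside, so that is the highest point.


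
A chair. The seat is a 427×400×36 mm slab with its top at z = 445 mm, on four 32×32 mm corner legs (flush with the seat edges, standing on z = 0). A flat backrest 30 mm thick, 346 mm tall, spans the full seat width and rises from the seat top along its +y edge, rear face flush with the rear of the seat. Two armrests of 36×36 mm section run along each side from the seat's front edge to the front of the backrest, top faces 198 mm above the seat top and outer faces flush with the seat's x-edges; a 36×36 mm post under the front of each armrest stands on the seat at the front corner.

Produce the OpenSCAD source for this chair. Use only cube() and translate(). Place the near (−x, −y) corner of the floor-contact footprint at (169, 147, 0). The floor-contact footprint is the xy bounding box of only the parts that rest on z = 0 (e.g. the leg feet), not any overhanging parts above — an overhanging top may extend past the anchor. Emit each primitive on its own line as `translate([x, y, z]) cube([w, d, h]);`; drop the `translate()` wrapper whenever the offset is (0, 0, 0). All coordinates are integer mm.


translate([169, 147, 409]) cube([427, 400, 36]);
translate([169, 147, 0]) cube([32, 32, 409]);
translate([564, 147, 0]) cube([32, 32, 409]);
translate([169, 515, 0]) cube([32, 32, 409]);
translate([564, 515, 0]) cube([32, 32, 409]);
translate([169, 517, 445]) cube([427, 30, 346]);
translate([169, 147, 607]) cube([36, 370, 36]);
translate([560, 147, 607]) cube([36, 370, 36]);
translate([169, 147, 445]) cube([36, 36, 162]);
translate([560, 147, 445]) cube([36, 36, 162]);


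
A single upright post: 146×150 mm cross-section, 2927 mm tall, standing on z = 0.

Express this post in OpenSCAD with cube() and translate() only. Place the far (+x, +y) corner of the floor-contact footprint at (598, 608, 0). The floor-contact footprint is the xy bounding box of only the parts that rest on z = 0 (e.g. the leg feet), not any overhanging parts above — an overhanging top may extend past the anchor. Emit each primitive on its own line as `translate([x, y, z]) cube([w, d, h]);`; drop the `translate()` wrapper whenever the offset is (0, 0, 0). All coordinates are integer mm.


translate([452, 458, 0]) cube([146, 150, 2927]);


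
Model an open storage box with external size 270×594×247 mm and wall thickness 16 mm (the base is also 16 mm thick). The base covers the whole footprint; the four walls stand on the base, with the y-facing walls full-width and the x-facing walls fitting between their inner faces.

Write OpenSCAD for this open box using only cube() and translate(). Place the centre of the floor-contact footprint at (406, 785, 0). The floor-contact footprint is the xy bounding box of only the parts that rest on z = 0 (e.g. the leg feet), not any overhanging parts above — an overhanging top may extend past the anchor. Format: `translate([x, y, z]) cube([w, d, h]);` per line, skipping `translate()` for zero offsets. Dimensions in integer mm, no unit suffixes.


translate([271, 488, 0]) cube([270, 594, 16]);
translate([271, 488, 16]) cube([270, 16, 231]);
translate([271, 1066, 16]) cube([270, 16, 231]);
translate([271, 504, 16]) cube([16, 562, 231]);
translate([525, 504, 16]) cube([16, 562, 231]);


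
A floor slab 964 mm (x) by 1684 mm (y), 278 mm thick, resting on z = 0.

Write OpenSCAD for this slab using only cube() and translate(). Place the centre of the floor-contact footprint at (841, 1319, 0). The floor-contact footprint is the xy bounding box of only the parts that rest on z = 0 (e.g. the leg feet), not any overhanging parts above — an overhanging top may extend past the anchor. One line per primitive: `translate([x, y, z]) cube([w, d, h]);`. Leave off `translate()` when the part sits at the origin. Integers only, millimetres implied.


translate([359, 477, 0]) cube([964, 1684, 278]);


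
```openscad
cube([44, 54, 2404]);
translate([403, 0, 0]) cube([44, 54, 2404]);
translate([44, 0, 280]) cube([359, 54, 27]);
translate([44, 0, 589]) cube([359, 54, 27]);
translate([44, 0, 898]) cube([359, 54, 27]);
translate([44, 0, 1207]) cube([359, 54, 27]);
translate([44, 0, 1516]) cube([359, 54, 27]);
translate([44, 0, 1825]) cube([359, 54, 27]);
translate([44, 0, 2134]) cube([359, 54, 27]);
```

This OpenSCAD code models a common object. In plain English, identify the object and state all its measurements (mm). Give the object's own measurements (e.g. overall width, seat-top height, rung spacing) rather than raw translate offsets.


A straight ladder. Two 44×54 mm vertical rails, 2404 mm tall, stand 447 mm apart (outside-to-outside) with their front faces coplanar on the −y side. 7 rungs, each 54 mm deep and 27 mm tall, span between the inner faces of the rails, front faces flush with the rails. The lowest rung's underside is at z = 280 mm and rungs are spaced 309 mm apart (underside to underside).


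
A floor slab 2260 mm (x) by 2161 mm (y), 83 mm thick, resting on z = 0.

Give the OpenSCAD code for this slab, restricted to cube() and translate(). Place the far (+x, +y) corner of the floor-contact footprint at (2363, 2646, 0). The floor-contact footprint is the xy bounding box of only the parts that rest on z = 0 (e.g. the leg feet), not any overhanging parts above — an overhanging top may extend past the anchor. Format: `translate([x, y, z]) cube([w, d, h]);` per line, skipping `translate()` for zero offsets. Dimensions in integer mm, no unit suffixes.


translate([103, 485, 0]) cube([2260, 2161, 83]);
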